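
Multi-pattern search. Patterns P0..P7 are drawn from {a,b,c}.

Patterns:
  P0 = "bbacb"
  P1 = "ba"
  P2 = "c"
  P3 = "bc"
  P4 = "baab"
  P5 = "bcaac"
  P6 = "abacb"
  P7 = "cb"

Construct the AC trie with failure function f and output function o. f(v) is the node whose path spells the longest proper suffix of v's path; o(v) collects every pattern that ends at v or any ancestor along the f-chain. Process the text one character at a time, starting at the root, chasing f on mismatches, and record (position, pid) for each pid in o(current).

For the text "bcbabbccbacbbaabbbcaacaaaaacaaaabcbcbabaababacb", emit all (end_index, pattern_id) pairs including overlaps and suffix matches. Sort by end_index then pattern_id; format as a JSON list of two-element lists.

Construct AC machine:
Trie (insert patterns):
  n0 'ε': a→14 b→1 c→7
  n1 'b': a→6 b→2 c→8
  n2 'bb': a→3
  n3 'bba': c→4
  n4 'bbac': b→5
  n5 'bbacb': ·  [P0 ends]
  n6 'ba': a→9  [P1 ends]
  n7 'c': b→19  [P2 ends]
  n8 'bc': a→11  [P3 ends]
  n9 'baa': b→10
  n10 'baab': ·  [P4 ends]
  n11 'bca': a→12
  n12 'bcaa': c→13
  n13 'bcaac': ·  [P5 ends]
  n14 'a': b→15
  n15 'ab': a→16
  n16 'aba': c→17
  n17 'abac': b→18
  n18 'abacb': ·  [P6 ends]
  n19 'cb': ·  [P7 ends]

BFS fail/out derivation:
  n1('b'): parent n0 fail=0; on 'b' 0 → fail=0;  out ∅∪∅=∅
  n7('c'): parent n0 fail=0; on 'c' 0 → fail=0;  out {2}∪∅={2}
  n14('a'): parent n0 fail=0; on 'a' 0 → fail=0;  out ∅∪∅=∅
  n2('bb'): parent n1 fail=0; on 'b' 0 → fail=1;  out ∅∪∅=∅
  n6('ba'): parent n1 fail=0; on 'a' 0 → fail=14;  out {1}∪∅={1}
  n8('bc'): parent n1 fail=0; on 'c' 0 → fail=7;  out {3}∪{2}={2,3}
  n15('ab'): parent n14 fail=0; on 'b' 0 → fail=1;  out ∅∪∅=∅
  n19('cb'): parent n7 fail=0; on 'b' 0 → fail=1;  out {7}∪∅={7}
  n3('bba'): parent n2 fail=1; on 'a' 1 → fail=6;  out ∅∪{1}={1}
  n9('baa'): parent n6 fail=14; on 'a' 14→0 → fail=14;  out ∅∪∅=∅
  n11('bca'): parent n8 fail=7; on 'a' 7→0 → fail=14;  out ∅∪∅=∅
  n16('aba'): parent n15 fail=1; on 'a' 1 → fail=6;  out ∅∪{1}={1}
  n4('bbac'): parent n3 fail=6; on 'c' 6→14→0 → fail=7;  out ∅∪{2}={2}
  n10('baab'): parent n9 fail=14; on 'b' 14 → fail=15;  out {4}∪∅={4}
  n12('bcaa'): parent n11 fail=14; on 'a' 14→0 → fail=14;  out ∅∪∅=∅
  n17('abac'): parent n16 fail=6; on 'c' 6→14→0 → fail=7;  out ∅∪{2}={2}
  n5('bbacb'): parent n4 fail=7; on 'b' 7 → fail=19;  out {0}∪{7}={0,7}
  n13('bcaac'): parent n12 fail=14; on 'c' 14→0 → fail=7;  out {5}∪{2}={2,5}
  n18('abacb'): parent n17 fail=7; on 'b' 7 → fail=19;  out {6}∪{7}={6,7}

Run:
pos 0 'b': at 1
pos 1 'c': at 8  emit P2@[1:1],P3@[0:1]
pos 2 'b': at 19 ·f  emit P7@[1:2]
pos 3 'a': at 6 ·f  emit P1@[2:3]
pos 4 'b': at 15 ·f
pos 5 'b': at 2 ·f
pos 6 'c': at 8 ·f  emit P2@[6:6],P3@[5:6]
pos 7 'c': at 7 ·f  emit P2@[7:7]
pos 8 'b': at 19  emit P7@[7:8]
pos 9 'a': at 6 ·f  emit P1@[8:9]
pos 10 'c': at 7 ·f  emit P2@[10:10]
pos 11 'b': at 19  emit P7@[10:11]
pos 12 'b': at 2 ·f
pos 13 'a': at 3  emit P1@[12:13]
pos 14 'a': at 9 ·f
pos 15 'b': at 10  emit P4@[12:15]
pos 16 'b': at 2 ·f
pos 17 'b': at 2 ·f
pos 18 'c': at 8 ·f  emit P2@[18:18],P3@[17:18]
pos 19 'a': at 11
pos 20 'a': at 12
pos 21 'c': at 13  emit P2@[21:21],P5@[17:21]
pos 22 'a': at 14 ·f
pos 23 'a': at 14 ·f
pos 24 'a': at 14 ·f
pos 25 'a': at 14 ·f
pos 26 'a': at 14 ·f
pos 27 'c': at 7 ·f  emit P2@[27:27]
pos 28 'a': at 14 ·f
pos 29 'a': at 14 ·f
pos 30 'a': at 14 ·f
pos 31 'a': at 14 ·f
pos 32 'b': at 15
pos 33 'c': at 8 ·f  emit P2@[33:33],P3@[32:33]
pos 34 'b': at 19 ·f  emit P7@[33:34]
pos 35 'c': at 8 ·f  emit P2@[35:35],P3@[34:35]
pos 36 'b': at 19 ·f  emit P7@[35:36]
pos 37 'a': at 6 ·f  emit P1@[36:37]
pos 38 'b': at 15 ·f
pos 39 'a': at 16  emit P1@[38:39]
pos 40 'a': at 9 ·f
pos 41 'b': at 10  emit P4@[38:41]
pos 42 'a': at 16 ·f  emit P1@[41:42]
pos 43 'b': at 15 ·f
pos 44 'a': at 16  emit P1@[43:44]
pos 45 'c': at 17  emit P2@[45:45]
pos 46 'b': at 18  emit P6@[42:46],P7@[45:46]

All matches (sorted): [[1,2],[1,3],[2,7],[3,1],[6,2],[6,3],[7,2],[8,7],[9,1],[10,2],[11,7],[13,1],[15,4],[18,2],[18,3],[21,2],[21,5],[27,2],[33,2],[33,3],[34,7],[35,2],[35,3],[36,7],[37,1],[39,1],[41,4],[42,1],[44,1],[45,2],[46,6],[46,7]]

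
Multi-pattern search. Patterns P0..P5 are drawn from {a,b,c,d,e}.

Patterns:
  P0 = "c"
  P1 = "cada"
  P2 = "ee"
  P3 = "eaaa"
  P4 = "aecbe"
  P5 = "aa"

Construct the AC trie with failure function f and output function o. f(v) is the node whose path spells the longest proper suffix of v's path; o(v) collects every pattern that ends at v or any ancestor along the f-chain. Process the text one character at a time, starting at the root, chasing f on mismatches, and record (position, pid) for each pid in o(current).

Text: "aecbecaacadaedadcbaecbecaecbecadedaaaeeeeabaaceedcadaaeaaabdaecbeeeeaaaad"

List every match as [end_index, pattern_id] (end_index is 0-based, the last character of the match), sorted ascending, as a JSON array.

Build:
Trie (insert patterns):
  n0 'ε': a→10 c→1 e→5
  n1 'c': a→2  [P0 ends]
  n2 'ca': d→3
  n3 'cad': a→4
  n4 'cada': ·  [P1 ends]
  n5 'e': a→7 e→6
  n6 'ee': ·  [P2 ends]
  n7 'ea': a→8
  n8 'eaa': a→9
  n9 'eaaa': ·  [P3 ends]
  n10 'a': a→15 e→11
  n11 'ae': c→12
  n12 'aec': b→13
  n13 'aecb': e→14
  n14 'aecbe': ·  [P4 ends]
  n15 'aa': ·  [P5 ends]

BFS fail/out derivation:
  n1('c'): parent n0 fail=0; on 'c' 0 → fail=0;  out {0}∪∅={0}
  n5('e'): parent n0 fail=0; on 'e' 0 → fail=0;  out ∅∪∅=∅
  n10('a'): parent n0 fail=0; on 'a' 0 → fail=0;  out ∅∪∅=∅
  n2('ca'): parent n1 fail=0; on 'a' 0 → fail=10;  out ∅∪∅=∅
  n6('ee'): parent n5 fail=0; on 'e' 0 → fail=5;  out {2}∪∅={2}
  n7('ea'): parent n5 fail=0; on 'a' 0 → fail=10;  out ∅∪∅=∅
  n11('ae'): parent n10 fail=0; on 'e' 0 → fail=5;  out ∅∪∅=∅
  n15('aa'): parent n10 fail=0; on 'a' 0 → fail=10;  out {5}∪∅={5}
  n3('cad'): parent n2 fail=10; on 'd' 10→0 → fail=0;  out ∅∪∅=∅
  n8('eaa'): parent n7 fail=10; on 'a' 10 → fail=15;  out ∅∪{5}={5}
  n12('aec'): parent n11 fail=5; on 'c' 5→0 → fail=1;  out ∅∪{0}={0}
  n4('cada'): parent n3 fail=0; on 'a' 0 → fail=10;  out {1}∪∅={1}
  n9('eaaa'): parent n8 fail=15; on 'a' 15→10 → fail=15;  out {3}∪{5}={3,5}
  n13('aecb'): parent n12 fail=1; on 'b' 1→0 → fail=0;  out ∅∪∅=∅
  n14('aecbe'): parent n13 fail=0; on 'e' 0 → fail=5;  out {4}∪∅={4}

Run:
i=0 'a': node 0→10
i=1 'e': node 10→11
i=2 'c': node 11→12  ** P0@[2:2]
i=3 'b': node 12→13
i=4 'e': node 13→14  ** P4@[0:4]
i=5 'c': node 14→1 ·f  ** P0@[5:5]
i=6 'a': node 1→2
i=7 'a': node 2→15 ·f  ** P5@[6:7]
i=8 'c': node 15→1 ·f  ** P0@[8:8]
i=9 'a': node 1→2
i=10 'd': node 2→3
i=11 'a': node 3→4  ** P1@[8:11]
i=12 'e': node 4→11 ·f
i=13 'd': node 11→0 ·f
i=14 'a': node 0→10
i=15 'd': node 10→0 ·f
i=16 'c': node 0→1  ** P0@[16:16]
i=17 'b': node 1→0 ·f
i=18 'a': node 0→10
i=19 'e': node 10→11
i=20 'c': node 11→12  ** P0@[20:20]
i=21 'b': node 12→13
i=22 'e': node 13→14  ** P4@[18:22]
i=23 'c': node 14→1 ·f  ** P0@[23:23]
i=24 'a': node 1→2
i=25 'e': node 2→11 ·f
i=26 'c': node 11→12  ** P0@[26:26]
i=27 'b': node 12→13
i=28 'e': node 13→14  ** P4@[24:28]
i=29 'c': node 14→1 ·f  ** P0@[29:29]
i=30 'a': node 1→2
i=31 'd': node 2→3
i=32 'e': node 3→5 ·f
i=33 'd': node 5→0 ·f
i=34 'a': node 0→10
i=35 'a': node 10→15  ** P5@[34:35]
i=36 'a': node 15→15 ·f  ** P5@[35:36]
i=37 'e': node 15→11 ·f
i=38 'e': node 11→6 ·f  ** P2@[37:38]
i=39 'e': node 6→6 ·f  ** P2@[38:39]
i=40 'e': node 6→6 ·f  ** P2@[39:40]
i=41 'a': node 6→7 ·f
i=42 'b': node 7→0 ·f
i=43 'a': node 0→10
i=44 'a': node 10→15  ** P5@[43:44]
i=45 'c': node 15→1 ·f  ** P0@[45:45]
i=46 'e': node 1→5 ·f
i=47 'e': node 5→6  ** P2@[46:47]
i=48 'd': node 6→0 ·f
i=49 'c': node 0→1  ** P0@[49:49]
i=50 'a': node 1→2
i=51 'd': node 2→3
i=52 'a': node 3→4  ** P1@[49:52]
i=53 'a': node 4→15 ·f  ** P5@[52:53]
i=54 'e': node 15→11 ·f
i=55 'a': node 11→7 ·f
i=56 'a': node 7→8  ** P5@[55:56]
i=57 'a': node 8→9  ** P3@[54:57],P5@[56:57]
i=58 'b': node 9→0 ·f
i=59 'd': node 0→0
i=60 'a': node 0→10
i=61 'e': node 10→11
i=62 'c': node 11→12  ** P0@[62:62]
i=63 'b': node 12→13
i=64 'e': node 13→14  ** P4@[60:64]
i=65 'e': node 14→6 ·f  ** P2@[64:65]
i=66 'e': node 6→6 ·f  ** P2@[65:66]
i=67 'e': node 6→6 ·f  ** P2@[66:67]
i=68 'a': node 6→7 ·f
i=69 'a': node 7→8  ** P5@[68:69]
i=70 'a': node 8→9  ** P3@[67:70],P5@[69:70]
i=71 'a': node 9→15 ·f  ** P5@[70:71]
i=72 'd': node 15→0 ·f

All matches (sorted): [[2,0],[4,4],[5,0],[7,5],[8,0],[11,1],[16,0],[20,0],[22,4],[23,0],[26,0],[28,4],[29,0],[35,5],[36,5],[38,2],[39,2],[40,2],[44,5],[45,0],[47,2],[49,0],[52,1],[53,5],[56,5],[57,3],[57,5],[62,0],[64,4],[65,2],[66,2],[67,2],[69,5],[70,3],[70,5],[71,5]]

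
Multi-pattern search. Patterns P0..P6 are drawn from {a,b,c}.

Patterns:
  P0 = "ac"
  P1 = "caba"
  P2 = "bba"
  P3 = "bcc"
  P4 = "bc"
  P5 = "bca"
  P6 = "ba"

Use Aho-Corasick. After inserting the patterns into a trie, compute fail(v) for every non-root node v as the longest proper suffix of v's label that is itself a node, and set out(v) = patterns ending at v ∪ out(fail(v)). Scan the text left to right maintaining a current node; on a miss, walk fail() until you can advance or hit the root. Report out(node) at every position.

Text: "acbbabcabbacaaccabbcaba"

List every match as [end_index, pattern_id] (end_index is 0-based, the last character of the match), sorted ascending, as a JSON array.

Build automaton:
Trie nodes:
  n0 'ε': a→1 b→7 c→3
  n1 'a': c→2
  n2 'ac': ·  ←P0
  n3 'c': a→4
  n4 'ca': b→5
  n5 'cab': a→6
  n6 'caba': ·  ←P1
  n7 'b': a→13 b→8 c→10
  n8 'bb': a→9
  n9 'bba': ·  ←P2
  n10 'bc': a→12 c→11  ←P4
  n11 'bcc': ·  ←P3
  n12 'bca': ·  ←P5
  n13 'ba': ·  ←P6

BFS fail/out derivation:
  n1('a'): parent n0 fail=0; on 'a' 0 → fail=0;  out ∅∪∅=∅
  n3('c'): parent n0 fail=0; on 'c' 0 → fail=0;  out ∅∪∅=∅
  n7('b'): parent n0 fail=0; on 'b' 0 → fail=0;  out ∅∪∅=∅
  n2('ac'): parent n1 fail=0; on 'c' 0 → fail=3;  out {0}∪∅={0}
  n4('ca'): parent n3 fail=0; on 'a' 0 → fail=1;  out ∅∪∅=∅
  n8('bb'): parent n7 fail=0; on 'b' 0 → fail=7;  out ∅∪∅=∅
  n10('bc'): parent n7 fail=0; on 'c' 0 → fail=3;  out {4}∪∅={4}
  n13('ba'): parent n7 fail=0; on 'a' 0 → fail=1;  out {6}∪∅={6}
  n5('cab'): parent n4 fail=1; on 'b' 1→0 → fail=7;  out ∅∪∅=∅
  n9('bba'): parent n8 fail=7; on 'a' 7 → fail=13;  out {2}∪{6}={2,6}
  n11('bcc'): parent n10 fail=3; on 'c' 3→0 → fail=3;  out {3}∪∅={3}
  n12('bca'): parent n10 fail=3; on 'a' 3 → fail=4;  out {5}∪∅={5}
  n6('caba'): parent n5 fail=7; on 'a' 7 → fail=13;  out {1}∪{6}={1,6}

Run:
[0] read 'a'  n0⇒n1
[1] read 'c'  n1⇒n2  ** P0@[0:1]
[2] read 'b'  n2⇒n7 (via fail)
[3] read 'b'  n7⇒n8
[4] read 'a'  n8⇒n9  ** P2@[2:4],P6@[3:4]
[5] read 'b'  n9⇒n7 (via fail)
[6] read 'c'  n7⇒n10  ** P4@[5:6]
[7] read 'a'  n10⇒n12  ** P5@[5:7]
[8] read 'b'  n12⇒n5 (via fail)
[9] read 'b'  n5⇒n8 (via fail)
[10] read 'a'  n8⇒n9  ** P2@[8:10],P6@[9:10]
[11] read 'c'  n9⇒n2 (via fail)  ** P0@[10:11]
[12] read 'a'  n2⇒n4 (via fail)
[13] read 'a'  n4⇒n1 (via fail)
[14] read 'c'  n1⇒n2  ** P0@[13:14]
[15] read 'c'  n2⇒n3 (via fail)
[16] read 'a'  n3⇒n4
[17] read 'b'  n4⇒n5
[18] read 'b'  n5⇒n8 (via fail)
[19] read 'c'  n8⇒n10 (via fail)  ** P4@[18:19]
[20] read 'a'  n10⇒n12  ** P5@[18:20]
[21] read 'b'  n12⇒n5 (via fail)
[22] read 'a'  n5⇒n6  ** P1@[19:22],P6@[21:22]

Matches: [[1,0],[4,2],[4,6],[6,4],[7,5],[10,2],[10,6],[11,0],[14,0],[19,4],[20,5],[22,1],[22,6]]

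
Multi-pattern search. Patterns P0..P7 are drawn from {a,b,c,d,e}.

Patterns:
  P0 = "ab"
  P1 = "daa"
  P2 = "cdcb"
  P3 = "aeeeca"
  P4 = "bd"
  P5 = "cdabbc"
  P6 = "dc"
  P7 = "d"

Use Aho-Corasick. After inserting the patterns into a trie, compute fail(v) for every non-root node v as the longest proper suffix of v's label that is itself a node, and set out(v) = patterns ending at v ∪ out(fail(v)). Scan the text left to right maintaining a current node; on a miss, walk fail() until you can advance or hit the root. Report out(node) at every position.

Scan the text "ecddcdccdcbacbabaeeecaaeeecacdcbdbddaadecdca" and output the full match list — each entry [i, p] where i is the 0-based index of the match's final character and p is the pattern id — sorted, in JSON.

Construct AC machine:
Trie nodes:
  n0 'ε': a→1 b→15 c→6 d→3
  n1 'a': b→2 e→10
  n2 'ab': ·  ←P0
  n3 'd': a→4 c→21  ←P7
  n4 'da': a→5
  n5 'daa': ·  ←P1
  n6 'c': d→7
  n7 'cd': a→17 c→8
  n8 'cdc': b→9
  n9 'cdcb': ·  ←P2
  n10 'ae': e→11
  n11 'aee': e→12
  n12 'aeee': c→13
  n13 'aeeec': a→14
  n14 'aeeeca': ·  ←P3
  n15 'b': d→16
  n16 'bd': ·  ←P4
  n17 'cda': b→18
  n18 'cdab': b→19
  n19 'cdabb': c→20
  n20 'cdabbc': ·  ←P5
  n21 'dc': ·  ←P6

BFS fail/out derivation:
  n1('a'): parent n0 fail=0; on 'a' 0 → fail=0;  out ∅∪∅=∅
  n3('d'): parent n0 fail=0; on 'd' 0 → fail=0;  out {7}∪∅={7}
  n6('c'): parent n0 fail=0; on 'c' 0 → fail=0;  out ∅∪∅=∅
  n15('b'): parent n0 fail=0; on 'b' 0 → fail=0;  out ∅∪∅=∅
  n2('ab'): parent n1 fail=0; on 'b' 0 → fail=15;  out {0}∪∅={0}
  n4('da'): parent n3 fail=0; on 'a' 0 → fail=1;  out ∅∪∅=∅
  n7('cd'): parent n6 fail=0; on 'd' 0 → fail=3;  out ∅∪{7}={7}
  n10('ae'): parent n1 fail=0; on 'e' 0 → fail=0;  out ∅∪∅=∅
  n16('bd'): parent n15 fail=0; on 'd' 0 → fail=3;  out {4}∪{7}={4,7}
  n21('dc'): parent n3 fail=0; on 'c' 0 → fail=6;  out {6}∪∅={6}
  n5('daa'): parent n4 fail=1; on 'a' 1→0 → fail=1;  out {1}∪∅={1}
  n8('cdc'): parent n7 fail=3; on 'c' 3 → fail=21;  out ∅∪{6}={6}
  n11('aee'): parent n10 fail=0; on 'e' 0 → fail=0;  out ∅∪∅=∅
  n17('cda'): parent n7 fail=3; on 'a' 3 → fail=4;  out ∅∪∅=∅
  n9('cdcb'): parent n8 fail=21; on 'b' 21→6→0 → fail=15;  out {2}∪∅={2}
  n12('aeee'): parent n11 fail=0; on 'e' 0 → fail=0;  out ∅∪∅=∅
  n18('cdab'): parent n17 fail=4; on 'b' 4→1 → fail=2;  out ∅∪{0}={0}
  n13('aeeec'): parent n12 fail=0; on 'c' 0 → fail=6;  out ∅∪∅=∅
  n19('cdabb'): parent n18 fail=2; on 'b' 2→15→0 → fail=15;  out ∅∪∅=∅
  n14('aeeeca'): parent n13 fail=6; on 'a' 6→0 → fail=1;  out {3}∪∅={3}
  n20('cdabbc'): parent n19 fail=15; on 'c' 15→0 → fail=6;  out {5}∪∅={5}

Text stream:
i=0 'e': node 0→0
i=1 'c': node 0→6
i=2 'd': node 6→7  ** P7@[2:2]
i=3 'd': node 7→3 (via fail)  ** P7@[3:3]
i=4 'c': node 3→21  ** P6@[3:4]
i=5 'd': node 21→7 (via fail)  ** P7@[5:5]
i=6 'c': node 7→8  ** P6@[5:6]
i=7 'c': node 8→6 (via fail)
i=8 'd': node 6→7  ** P7@[8:8]
i=9 'c': node 7→8  ** P6@[8:9]
i=10 'b': node 8→9  ** P2@[7:10]
i=11 'a': node 9→1 (via fail)
i=12 'c': node 1→6 (via fail)
i=13 'b': node 6→15 (via fail)
i=14 'a': node 15→1 (via fail)
i=15 'b': node 1→2  ** P0@[14:15]
i=16 'a': node 2→1 (via fail)
i=17 'e': node 1→10
i=18 'e': node 10→11
i=19 'e': node 11→12
i=20 'c': node 12→13
i=21 'a': node 13→14  ** P3@[16:21]
i=22 'a': node 14→1 (via fail)
i=23 'e': node 1→10
i=24 'e': node 10→11
i=25 'e': node 11→12
i=26 'c': node 12→13
i=27 'a': node 13→14  ** P3@[22:27]
i=28 'c': node 14→6 (via fail)
i=29 'd': node 6→7  ** P7@[29:29]
i=30 'c': node 7→8  ** P6@[29:30]
i=31 'b': node 8→9  ** P2@[28:31]
i=32 'd': node 9→16 (via fail)  ** P4@[31:32],P7@[32:32]
i=33 'b': node 16→15 (via fail)
i=34 'd': node 15→16  ** P4@[33:34],P7@[34:34]
i=35 'd': node 16→3 (via fail)  ** P7@[35:35]
i=36 'a': node 3→4
i=37 'a': node 4→5  ** P1@[35:37]
i=38 'd': node 5→3 (via fail)  ** P7@[38:38]
i=39 'e': node 3→0 (via fail)
i=40 'c': node 0→6
i=41 'd': node 6→7  ** P7@[41:41]
i=42 'c': node 7→8  ** P6@[41:42]
i=43 'a': node 8→1 (via fail)

Matches: [[2,7],[3,7],[4,6],[5,7],[6,6],[8,7],[9,6],[10,2],[15,0],[21,3],[27,3],[29,7],[30,6],[31,2],[32,4],[32,7],[34,4],[34,7],[35,7],[37,1],[38,7],[41,7],[42,6]]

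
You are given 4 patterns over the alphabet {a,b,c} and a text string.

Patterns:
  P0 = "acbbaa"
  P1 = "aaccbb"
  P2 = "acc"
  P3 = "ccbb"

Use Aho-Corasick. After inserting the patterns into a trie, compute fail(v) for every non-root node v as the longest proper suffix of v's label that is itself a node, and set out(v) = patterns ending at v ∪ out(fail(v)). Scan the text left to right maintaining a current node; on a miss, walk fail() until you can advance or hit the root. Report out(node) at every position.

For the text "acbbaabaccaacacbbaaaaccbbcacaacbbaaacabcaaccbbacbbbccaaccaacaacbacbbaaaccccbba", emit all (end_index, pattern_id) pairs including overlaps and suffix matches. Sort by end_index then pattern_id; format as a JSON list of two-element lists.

Construct AC machine:
Trie (insert patterns):
  0='ε' goto a→1 c→13
  1='a' goto a→7 c→2
  2='ac' goto b→3 c→12
  3='acb' goto b→4
  4='acbb' goto a→5
  5='acbba' goto a→6
  6='acbbaa' goto ·  [P0 ends]
  7='aa' goto c→8
  8='aac' goto c→9
  9='aacc' goto b→10
  10='aaccb' goto b→11
  11='aaccbb' goto ·  [P1 ends]
  12='acc' goto ·  [P2 ends]
  13='c' goto c→14
  14='cc' goto b→15
  15='ccb' goto b→16
  16='ccbb' goto ·  [P3 ends]

BFS fail/out derivation:
  n1('a'): parent n0 fail=0; on 'a' 0 → fail=0;  out ∅∪∅=∅
  n13('c'): parent n0 fail=0; on 'c' 0 → fail=0;  out ∅∪∅=∅
  n2('ac'): parent n1 fail=0; on 'c' 0 → fail=13;  out ∅∪∅=∅
  n7('aa'): parent n1 fail=0; on 'a' 0 → fail=1;  out ∅∪∅=∅
  n14('cc'): parent n13 fail=0; on 'c' 0 → fail=13;  out ∅∪∅=∅
  n3('acb'): parent n2 fail=13; on 'b' 13→0 → fail=0;  out ∅∪∅=∅
  n8('aac'): parent n7 fail=1; on 'c' 1 → fail=2;  out ∅∪∅=∅
  n12('acc'): parent n2 fail=13; on 'c' 13 → fail=14;  out {2}∪∅={2}
  n15('ccb'): parent n14 fail=13; on 'b' 13→0 → fail=0;  out ∅∪∅=∅
  n4('acbb'): parent n3 fail=0; on 'b' 0 → fail=0;  out ∅∪∅=∅
  n9('aacc'): parent n8 fail=2; on 'c' 2 → fail=12;  out ∅∪{2}={2}
  n16('ccbb'): parent n15 fail=0; on 'b' 0 → fail=0;  out {3}∪∅={3}
  n5('acbba'): parent n4 fail=0; on 'a' 0 → fail=1;  out ∅∪∅=∅
  n10('aaccb'): parent n9 fail=12; on 'b' 12→14 → fail=15;  out ∅∪∅=∅
  n6('acbbaa'): parent n5 fail=1; on 'a' 1 → fail=7;  out {0}∪∅={0}
  n11('aaccbb'): parent n10 fail=15; on 'b' 15 → fail=16;  out {1}∪{3}={1,3}

Text stream:
pos 0 'a': at 1
pos 1 'c': at 2
pos 2 'b': at 3
pos 3 'b': at 4
pos 4 'a': at 5
pos 5 'a': at 6  → match P0@[0:5]
pos 6 'b': at 0 (fail-walked)
pos 7 'a': at 1
pos 8 'c': at 2
pos 9 'c': at 12  → match P2@[7:9]
pos 10 'a': at 1 (fail-walked)
pos 11 'a': at 7
pos 12 'c': at 8
pos 13 'a': at 1 (fail-walked)
pos 14 'c': at 2
pos 15 'b': at 3
pos 16 'b': at 4
pos 17 'a': at 5
pos 18 'a': at 6  → match P0@[13:18]
pos 19 'a': at 7 (fail-walked)
pos 20 'a': at 7 (fail-walked)
pos 21 'c': at 8
pos 22 'c': at 9  → match P2@[20:22]
pos 23 'b': at 10
pos 24 'b': at 11  → match P1@[19:24],P3@[21:24]
pos 25 'c': at 13 (fail-walked)
pos 26 'a': at 1 (fail-walked)
pos 27 'c': at 2
pos 28 'a': at 1 (fail-walked)
pos 29 'a': at 7
pos 30 'c': at 8
pos 31 'b': at 3 (fail-walked)
pos 32 'b': at 4
pos 33 'a': at 5
pos 34 'a': at 6  → match P0@[29:34]
pos 35 'a': at 7 (fail-walked)
pos 36 'c': at 8
pos 37 'a': at 1 (fail-walked)
pos 38 'b': at 0 (fail-walked)
pos 39 'c': at 13
pos 40 'a': at 1 (fail-walked)
pos 41 'a': at 7
pos 42 'c': at 8
pos 43 'c': at 9  → match P2@[41:43]
pos 44 'b': at 10
pos 45 'b': at 11  → match P1@[40:45],P3@[42:45]
pos 46 'a': at 1 (fail-walked)
pos 47 'c': at 2
pos 48 'b': at 3
pos 49 'b': at 4
pos 50 'b': at 0 (fail-walked)
pos 51 'c': at 13
pos 52 'c': at 14
pos 53 'a': at 1 (fail-walked)
pos 54 'a': at 7
pos 55 'c': at 8
pos 56 'c': at 9  → match P2@[54:56]
pos 57 'a': at 1 (fail-walked)
pos 58 'a': at 7
pos 59 'c': at 8
pos 60 'a': at 1 (fail-walked)
pos 61 'a': at 7
pos 62 'c': at 8
pos 63 'b': at 3 (fail-walked)
pos 64 'a': at 1 (fail-walked)
pos 65 'c': at 2
pos 66 'b': at 3
pos 67 'b': at 4
pos 68 'a': at 5
pos 69 'a': at 6  → match P0@[64:69]
pos 70 'a': at 7 (fail-walked)
pos 71 'c': at 8
pos 72 'c': at 9  → match P2@[70:72]
pos 73 'c': at 14 (fail-walked)
pos 74 'c': at 14 (fail-walked)
pos 75 'b': at 15
pos 76 'b': at 16  → match P3@[73:76]
pos 77 'a': at 1 (fail-walked)

All matches (sorted): [[5,0],[9,2],[18,0],[22,2],[24,1],[24,3],[34,0],[43,2],[45,1],[45,3],[56,2],[69,0],[72,2],[76,3]]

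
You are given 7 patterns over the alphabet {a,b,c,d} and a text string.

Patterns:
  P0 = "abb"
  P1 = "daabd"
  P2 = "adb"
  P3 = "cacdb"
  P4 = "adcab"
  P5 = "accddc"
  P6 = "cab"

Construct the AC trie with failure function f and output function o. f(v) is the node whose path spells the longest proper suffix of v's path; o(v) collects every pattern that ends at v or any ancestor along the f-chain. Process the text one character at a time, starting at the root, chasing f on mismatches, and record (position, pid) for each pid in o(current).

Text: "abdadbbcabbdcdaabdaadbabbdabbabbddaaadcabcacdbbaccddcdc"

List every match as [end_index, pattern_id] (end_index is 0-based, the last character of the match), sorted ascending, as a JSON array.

Construct AC machine:
Trie nodes:
  0='ε' goto a→1 c→11 d→4
  1='a' goto b→2 c→19 d→9
  2='ab' goto b→3
  3='abb' goto ·  [P0 ends]
  4='d' goto a→5
  5='da' goto a→6
  6='daa' goto b→7
  7='daab' goto d→8
  8='daabd' goto ·  [P1 ends]
  9='ad' goto b→10 c→16
  10='adb' goto ·  [P2 ends]
  11='c' goto a→12
  12='ca' goto b→24 c→13
  13='cac' goto d→14
  14='cacd' goto b→15
  15='cacdb' goto ·  [P3 ends]
  16='adc' goto a→17
  17='adca' goto b→18
  18='adcab' goto ·  [P4 ends]
  19='ac' goto c→20
  20='acc' goto d→21
  21='accd' goto d→22
  22='accdd' goto c→23
  23='accddc' goto ·  [P5 ends]
  24='cab' goto ·  [P6 ends]

BFS fail/out derivation:
  n1('a'): parent n0 fail=0; on 'a' 0 → fail=0;  out ∅∪∅=∅
  n4('d'): parent n0 fail=0; on 'd' 0 → fail=0;  out ∅∪∅=∅
  n11('c'): parent n0 fail=0; on 'c' 0 → fail=0;  out ∅∪∅=∅
  n2('ab'): parent n1 fail=0; on 'b' 0 → fail=0;  out ∅∪∅=∅
  n5('da'): parent n4 fail=0; on 'a' 0 → fail=1;  out ∅∪∅=∅
  n9('ad'): parent n1 fail=0; on 'd' 0 → fail=4;  out ∅∪∅=∅
  n12('ca'): parent n11 fail=0; on 'a' 0 → fail=1;  out ∅∪∅=∅
  n19('ac'): parent n1 fail=0; on 'c' 0 → fail=11;  out ∅∪∅=∅
  n3('abb'): parent n2 fail=0; on 'b' 0 → fail=0;  out {0}∪∅={0}
  n6('daa'): parent n5 fail=1; on 'a' 1→0 → fail=1;  out ∅∪∅=∅
  n10('adb'): parent n9 fail=4; on 'b' 4→0 → fail=0;  out {2}∪∅={2}
  n13('cac'): parent n12 fail=1; on 'c' 1 → fail=19;  out ∅∪∅=∅
  n16('adc'): parent n9 fail=4; on 'c' 4→0 → fail=11;  out ∅∪∅=∅
  n20('acc'): parent n19 fail=11; on 'c' 11→0 → fail=11;  out ∅∪∅=∅
  n24('cab'): parent n12 fail=1; on 'b' 1 → fail=2;  out {6}∪∅={6}
  n7('daab'): parent n6 fail=1; on 'b' 1 → fail=2;  out ∅∪∅=∅
  n14('cacd'): parent n13 fail=19; on 'd' 19→11→0 → fail=4;  out ∅∪∅=∅
  n17('adca'): parent n16 fail=11; on 'a' 11 → fail=12;  out ∅∪∅=∅
  n21('accd'): parent n20 fail=11; on 'd' 11→0 → fail=4;  out ∅∪∅=∅
  n8('daabd'): parent n7 fail=2; on 'd' 2→0 → fail=4;  out {1}∪∅={1}
  n15('cacdb'): parent n14 fail=4; on 'b' 4→0 → fail=0;  out {3}∪∅={3}
  n18('adcab'): parent n17 fail=12; on 'b' 12 → fail=24;  out {4}∪{6}={4,6}
  n22('accdd'): parent n21 fail=4; on 'd' 4→0 → fail=4;  out ∅∪∅=∅
  n23('accddc'): parent n22 fail=4; on 'c' 4→0 → fail=11;  out {5}∪∅={5}

Run:
i=0 'a': node 0→1
i=1 'b': node 1→2
i=2 'd': node 2→4 (via fail)
i=3 'a': node 4→5
i=4 'd': node 5→9 (via fail)
i=5 'b': node 9→10  emit P2@[3:5]
i=6 'b': node 10→0 (via fail)
i=7 'c': node 0→11
i=8 'a': node 11→12
i=9 'b': node 12→24  emit P6@[7:9]
i=10 'b': node 24→3 (via fail)  emit P0@[8:10]
i=11 'd': node 3→4 (via fail)
i=12 'c': node 4→11 (via fail)
i=13 'd': node 11→4 (via fail)
i=14 'a': node 4→5
i=15 'a': node 5→6
i=16 'b': node 6→7
i=17 'd': node 7→8  emit P1@[13:17]
i=18 'a': node 8→5 (via fail)
i=19 'a': node 5→6
i=20 'd': node 6→9 (via fail)
i=21 'b': node 9→10  emit P2@[19:21]
i=22 'a': node 10→1 (via fail)
i=23 'b': node 1→2
i=24 'b': node 2→3  emit P0@[22:24]
i=25 'd': node 3→4 (via fail)
i=26 'a': node 4→5
i=27 'b': node 5→2 (via fail)
i=28 'b': node 2→3  emit P0@[26:28]
i=29 'a': node 3→1 (via fail)
i=30 'b': node 1→2
i=31 'b': node 2→3  emit P0@[29:31]
i=32 'd': node 3→4 (via fail)
i=33 'd': node 4→4 (via fail)
i=34 'a': node 4→5
i=35 'a': node 5→6
i=36 'a': node 6→1 (via fail)
i=37 'd': node 1→9
i=38 'c': node 9→16
i=39 'a': node 16→17
i=40 'b': node 17→18  emit P4@[36:40],P6@[38:40]
i=41 'c': node 18→11 (via fail)
i=42 'a': node 11→12
i=43 'c': node 12→13
i=44 'd': node 13→14
i=45 'b': node 14→15  emit P3@[41:45]
i=46 'b': node 15→0 (via fail)
i=47 'a': node 0→1
i=48 'c': node 1→19
i=49 'c': node 19→20
i=50 'd': node 20→21
i=51 'd': node 21→22
i=52 'c': node 22→23  emit P5@[47:52]
i=53 'd': node 23→4 (via fail)
i=54 'c': node 4→11 (via fail)

All matches (sorted): [[5,2],[9,6],[10,0],[17,1],[21,2],[24,0],[28,0],[31,0],[40,4],[40,6],[45,3],[52,5]]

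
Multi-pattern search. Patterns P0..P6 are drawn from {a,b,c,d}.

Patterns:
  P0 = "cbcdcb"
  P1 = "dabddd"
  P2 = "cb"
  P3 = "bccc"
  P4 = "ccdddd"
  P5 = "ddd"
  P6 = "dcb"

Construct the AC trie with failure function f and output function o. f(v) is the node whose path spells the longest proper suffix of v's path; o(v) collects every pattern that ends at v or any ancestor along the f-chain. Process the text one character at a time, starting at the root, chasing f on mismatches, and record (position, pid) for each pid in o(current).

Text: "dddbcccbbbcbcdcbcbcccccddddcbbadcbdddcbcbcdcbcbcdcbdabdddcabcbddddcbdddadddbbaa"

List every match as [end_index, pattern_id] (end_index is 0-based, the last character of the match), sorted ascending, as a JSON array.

Construct AC machine:
Trie nodes:
  0='ε' goto b→13 c→1 d→7
  1='c' goto b→2 c→17
  2='cb' goto c→3  [P2 ends]
  3='cbc' goto d→4
  4='cbcd' goto c→5
  5='cbcdc' goto b→6
  6='cbcdcb' goto ·  [P0 ends]
  7='d' goto a→8 c→24 d→22
  8='da' goto b→9
  9='dab' goto d→10
  10='dabd' goto d→11
  11='dabdd' goto d→12
  12='dabddd' goto ·  [P1 ends]
  13='b' goto c→14
  14='bc' goto c→15
  15='bcc' goto c→16
  16='bccc' goto ·  [P3 ends]
  17='cc' goto d→18
  18='ccd' goto d→19
  19='ccdd' goto d→20
  20='ccddd' goto d→21
  21='ccdddd' goto ·  [P4 ends]
  22='dd' goto d→23
  23='ddd' goto ·  [P5 ends]
  24='dc' goto b→25
  25='dcb' goto ·  [P6 ends]

BFS fail/out derivation:
  fail(1) 'c': from fail(0)=0 chase 'c': 0 ⇒ 0;  out=∅∪out(0)=∅
  fail(7) 'd': from fail(0)=0 chase 'd': 0 ⇒ 0;  out=∅∪out(0)=∅
  fail(13) 'b': from fail(0)=0 chase 'b': 0 ⇒ 0;  out=∅∪out(0)=∅
  fail(2) 'cb': from fail(1)=0 chase 'b': 0 ⇒ 13;  out={2}∪out(13)={2}
  fail(8) 'da': from fail(7)=0 chase 'a': 0 ⇒ 0;  out=∅∪out(0)=∅
  fail(14) 'bc': from fail(13)=0 chase 'c': 0 ⇒ 1;  out=∅∪out(1)=∅
  fail(17) 'cc': from fail(1)=0 chase 'c': 0 ⇒ 1;  out=∅∪out(1)=∅
  fail(22) 'dd': from fail(7)=0 chase 'd': 0 ⇒ 7;  out=∅∪out(7)=∅
  fail(24) 'dc': from fail(7)=0 chase 'c': 0 ⇒ 1;  out=∅∪out(1)=∅
  fail(3) 'cbc': from fail(2)=13 chase 'c': 13 ⇒ 14;  out=∅∪out(14)=∅
  fail(9) 'dab': from fail(8)=0 chase 'b': 0 ⇒ 13;  out=∅∪out(13)=∅
  fail(15) 'bcc': from fail(14)=1 chase 'c': 1 ⇒ 17;  out=∅∪out(17)=∅
  fail(18) 'ccd': from fail(17)=1 chase 'd': 1→0 ⇒ 7;  out=∅∪out(7)=∅
  fail(23) 'ddd': from fail(22)=7 chase 'd': 7 ⇒ 22;  out={5}∪out(22)={5}
  fail(25) 'dcb': from fail(24)=1 chase 'b': 1 ⇒ 2;  out={6}∪out(2)={2,6}
  fail(4) 'cbcd': from fail(3)=14 chase 'd': 14→1→0 ⇒ 7;  out=∅∪out(7)=∅
  fail(10) 'dabd': from fail(9)=13 chase 'd': 13→0 ⇒ 7;  out=∅∪out(7)=∅
  fail(16) 'bccc': from fail(15)=17 chase 'c': 17→1 ⇒ 17;  out={3}∪out(17)={3}
  fail(19) 'ccdd': from fail(18)=7 chase 'd': 7 ⇒ 22;  out=∅∪out(22)=∅
  fail(5) 'cbcdc': from fail(4)=7 chase 'c': 7 ⇒ 24;  out=∅∪out(24)=∅
  fail(11) 'dabdd': from fail(10)=7 chase 'd': 7 ⇒ 22;  out=∅∪out(22)=∅
  fail(20) 'ccddd': from fail(19)=22 chase 'd': 22 ⇒ 23;  out=∅∪out(23)={5}
  fail(6) 'cbcdcb': from fail(5)=24 chase 'b': 24 ⇒ 25;  out={0}∪out(25)={0,2,6}
  fail(12) 'dabddd': from fail(11)=22 chase 'd': 22 ⇒ 23;  out={1}∪out(23)={1,5}
  fail(21) 'ccdddd': from fail(20)=23 chase 'd': 23→22 ⇒ 23;  out={4}∪out(23)={4,5}

Run:
pos 0 'd': at 7
pos 1 'd': at 22
pos 2 'd': at 23  emit P5@[0:2]
pos 3 'b': at 13 ·f
pos 4 'c': at 14
pos 5 'c': at 15
pos 6 'c': at 16  emit P3@[3:6]
pos 7 'b': at 2 ·f  emit P2@[6:7]
pos 8 'b': at 13 ·f
pos 9 'b': at 13 ·f
pos 10 'c': at 14
pos 11 'b': at 2 ·f  emit P2@[10:11]
pos 12 'c': at 3
pos 13 'd': at 4
pos 14 'c': at 5
pos 15 'b': at 6  emit P0@[10:15],P2@[14:15],P6@[13:15]
pos 16 'c': at 3 ·f
pos 17 'b': at 2 ·f  emit P2@[16:17]
pos 18 'c': at 3
pos 19 'c': at 15 ·f
pos 20 'c': at 16  emit P3@[17:20]
pos 21 'c': at 17 ·f
pos 22 'c': at 17 ·f
pos 23 'd': at 18
pos 24 'd': at 19
pos 25 'd': at 20  emit P5@[23:25]
pos 26 'd': at 21  emit P4@[21:26],P5@[24:26]
pos 27 'c': at 24 ·f
pos 28 'b': at 25  emit P2@[27:28],P6@[26:28]
pos 29 'b': at 13 ·f
pos 30 'a': at 0 ·f
pos 31 'd': at 7
pos 32 'c': at 24
pos 33 'b': at 25  emit P2@[32:33],P6@[31:33]
pos 34 'd': at 7 ·f
pos 35 'd': at 22
pos 36 'd': at 23  emit P5@[34:36]
pos 37 'c': at 24 ·f
pos 38 'b': at 25  emit P2@[37:38],P6@[36:38]
pos 39 'c': at 3 ·f
pos 40 'b': at 2 ·f  emit P2@[39:40]
pos 41 'c': at 3
pos 42 'd': at 4
pos 43 'c': at 5
pos 44 'b': at 6  emit P0@[39:44],P2@[43:44],P6@[42:44]
pos 45 'c': at 3 ·f
pos 46 'b': at 2 ·f  emit P2@[45:46]
pos 47 'c': at 3
pos 48 'd': at 4
pos 49 'c': at 5
pos 50 'b': at 6  emit P0@[45:50],P2@[49:50],P6@[48:50]
pos 51 'd': at 7 ·f
pos 52 'a': at 8
pos 53 'b': at 9
pos 54 'd': at 10
pos 55 'd': at 11
pos 56 'd': at 12  emit P1@[51:56],P5@[54:56]
pos 57 'c': at 24 ·f
pos 58 'a': at 0 ·f
pos 59 'b': at 13
pos 60 'c': at 14
pos 61 'b': at 2 ·f  emit P2@[60:61]
pos 62 'd': at 7 ·f
pos 63 'd': at 22
pos 64 'd': at 23  emit P5@[62:64]
pos 65 'd': at 23 ·f  emit P5@[63:65]
pos 66 'c': at 24 ·f
pos 67 'b': at 25  emit P2@[66:67],P6@[65:67]
pos 68 'd': at 7 ·f
pos 69 'd': at 22
pos 70 'd': at 23  emit P5@[68:70]
pos 71 'a': at 8 ·f
pos 72 'd': at 7 ·f
pos 73 'd': at 22
pos 74 'd': at 23  emit P5@[72:74]
pos 75 'b': at 13 ·f
pos 76 'b': at 13 ·f
pos 77 'a': at 0 ·f
pos 78 'a': at 0

Result: [[2,5],[6,3],[7,2],[11,2],[15,0],[15,2],[15,6],[17,2],[20,3],[25,5],[26,4],[26,5],[28,2],[28,6],[33,2],[33,6],[36,5],[38,2],[38,6],[40,2],[44,0],[44,2],[44,6],[46,2],[50,0],[50,2],[50,6],[56,1],[56,5],[61,2],[64,5],[65,5],[67,2],[67,6],[70,5],[74,5]]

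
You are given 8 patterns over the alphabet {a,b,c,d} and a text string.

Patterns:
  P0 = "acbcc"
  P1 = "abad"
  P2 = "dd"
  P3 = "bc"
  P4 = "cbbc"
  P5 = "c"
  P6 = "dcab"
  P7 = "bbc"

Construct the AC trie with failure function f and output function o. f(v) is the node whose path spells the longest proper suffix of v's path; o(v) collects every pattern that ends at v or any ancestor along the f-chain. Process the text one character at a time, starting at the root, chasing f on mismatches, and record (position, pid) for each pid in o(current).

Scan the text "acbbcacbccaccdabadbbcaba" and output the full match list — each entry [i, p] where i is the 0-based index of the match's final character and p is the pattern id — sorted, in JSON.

Build automaton:
Trie nodes:
  n0 'ε': a→1 b→11 c→13 d→9
  n1 'a': b→6 c→2
  n2 'ac': b→3
  n3 'acb': c→4
  n4 'acbc': c→5
  n5 'acbcc': ·  ←P0
  n6 'ab': a→7
  n7 'aba': d→8
  n8 'abad': ·  ←P1
  n9 'd': c→17 d→10
  n10 'dd': ·  ←P2
  n11 'b': b→20 c→12
  n12 'bc': ·  ←P3
  n13 'c': b→14  ←P5
  n14 'cb': b→15
  n15 'cbb': c→16
  n16 'cbbc': ·  ←P4
  n17 'dc': a→18
  n18 'dca': b→19
  n19 'dcab': ·  ←P6
  n20 'bb': c→21
  n21 'bbc': ·  ←P7

Failure links (BFS by depth):
  fail(1) 'a': from fail(0)=0 chase 'a': 0 ⇒ 0;  out=∅∪out(0)=∅
  fail(9) 'd': from fail(0)=0 chase 'd': 0 ⇒ 0;  out=∅∪out(0)=∅
  fail(11) 'b': from fail(0)=0 chase 'b': 0 ⇒ 0;  out=∅∪out(0)=∅
  fail(13) 'c': from fail(0)=0 chase 'c': 0 ⇒ 0;  out={5}∪out(0)={5}
  fail(2) 'ac': from fail(1)=0 chase 'c': 0 ⇒ 13;  out=∅∪out(13)={5}
  fail(6) 'ab': from fail(1)=0 chase 'b': 0 ⇒ 11;  out=∅∪out(11)=∅
  fail(10) 'dd': from fail(9)=0 chase 'd': 0 ⇒ 9;  out={2}∪out(9)={2}
  fail(12) 'bc': from fail(11)=0 chase 'c': 0 ⇒ 13;  out={3}∪out(13)={3,5}
  fail(14) 'cb': from fail(13)=0 chase 'b': 0 ⇒ 11;  out=∅∪out(11)=∅
  fail(17) 'dc': from fail(9)=0 chase 'c': 0 ⇒ 13;  out=∅∪out(13)={5}
  fail(20) 'bb': from fail(11)=0 chase 'b': 0 ⇒ 11;  out=∅∪out(11)=∅
  fail(3) 'acb': from fail(2)=13 chase 'b': 13 ⇒ 14;  out=∅∪out(14)=∅
  fail(7) 'aba': from fail(6)=11 chase 'a': 11→0 ⇒ 1;  out=∅∪out(1)=∅
  fail(15) 'cbb': from fail(14)=11 chase 'b': 11 ⇒ 20;  out=∅∪out(20)=∅
  fail(18) 'dca': from fail(17)=13 chase 'a': 13→0 ⇒ 1;  out=∅∪out(1)=∅
  fail(21) 'bbc': from fail(20)=11 chase 'c': 11 ⇒ 12;  out={7}∪out(12)={3,5,7}
  fail(4) 'acbc': from fail(3)=14 chase 'c': 14→11 ⇒ 12;  out=∅∪out(12)={3,5}
  fail(8) 'abad': from fail(7)=1 chase 'd': 1→0 ⇒ 9;  out={1}∪out(9)={1}
  fail(16) 'cbbc': from fail(15)=20 chase 'c': 20 ⇒ 21;  out={4}∪out(21)={3,4,5,7}
  fail(19) 'dcab': from fail(18)=1 chase 'b': 1 ⇒ 6;  out={6}∪out(6)={6}
  fail(5) 'acbcc': from fail(4)=12 chase 'c': 12→13→0 ⇒ 13;  out={0}∪out(13)={0,5}

Scan:
[0] read 'a'  n0⇒n1
[1] read 'c'  n1⇒n2  ** P5@[1:1]
[2] read 'b'  n2⇒n3
[3] read 'b'  n3⇒n15 (via fail)
[4] read 'c'  n15⇒n16  ** P3@[3:4],P4@[1:4],P5@[4:4],P7@[2:4]
[5] read 'a'  n16⇒n1 (via fail)
[6] read 'c'  n1⇒n2  ** P5@[6:6]
[7] read 'b'  n2⇒n3
[8] read 'c'  n3⇒n4  ** P3@[7:8],P5@[8:8]
[9] read 'c'  n4⇒n5  ** P0@[5:9],P5@[9:9]
[10] read 'a'  n5⇒n1 (via fail)
[11] read 'c'  n1⇒n2  ** P5@[11:11]
[12] read 'c'  n2⇒n13 (via fail)  ** P5@[12:12]
[13] read 'd'  n13⇒n9 (via fail)
[14] read 'a'  n9⇒n1 (via fail)
[15] read 'b'  n1⇒n6
[16] read 'a'  n6⇒n7
[17] read 'd'  n7⇒n8  ** P1@[14:17]
[18] read 'b'  n8⇒n11 (via fail)
[19] read 'b'  n11⇒n20
[20] read 'c'  n20⇒n21  ** P3@[19:20],P5@[20:20],P7@[18:20]
[21] read 'a'  n21⇒n1 (via fail)
[22] read 'b'  n1⇒n6
[23] read 'a'  n6⇒n7

Result: [[1,5],[4,3],[4,4],[4,5],[4,7],[6,5],[8,3],[8,5],[9,0],[9,5],[11,5],[12,5],[17,1],[20,3],[20,5],[20,7]]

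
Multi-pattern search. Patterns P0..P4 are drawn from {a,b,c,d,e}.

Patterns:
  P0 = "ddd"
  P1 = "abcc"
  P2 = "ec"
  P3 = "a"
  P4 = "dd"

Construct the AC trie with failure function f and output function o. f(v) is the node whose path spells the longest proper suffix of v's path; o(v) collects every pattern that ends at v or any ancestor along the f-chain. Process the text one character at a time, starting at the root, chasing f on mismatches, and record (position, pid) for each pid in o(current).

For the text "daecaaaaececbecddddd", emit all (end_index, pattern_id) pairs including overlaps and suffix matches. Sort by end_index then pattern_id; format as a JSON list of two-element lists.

Build:
Trie nodes:
  0='ε' goto a→4 d→1 e→8
  1='d' goto d→2
  2='dd' goto d→3  [P4 ends]
  3='ddd' goto ·  [P0 ends]
  4='a' goto b→5  [P3 ends]
  5='ab' goto c→6
  6='abc' goto c→7
  7='abcc' goto ·  [P1 ends]
  8='e' goto c→9
  9='ec' goto ·  [P2 ends]

BFS fail/out derivation:
  n1('d'): parent n0 fail=0; on 'd' 0 → fail=0;  out ∅∪∅=∅
  n4('a'): parent n0 fail=0; on 'a' 0 → fail=0;  out {3}∪∅={3}
  n8('e'): parent n0 fail=0; on 'e' 0 → fail=0;  out ∅∪∅=∅
  n2('dd'): parent n1 fail=0; on 'd' 0 → fail=1;  out {4}∪∅={4}
  n5('ab'): parent n4 fail=0; on 'b' 0 → fail=0;  out ∅∪∅=∅
  n9('ec'): parent n8 fail=0; on 'c' 0 → fail=0;  out {2}∪∅={2}
  n3('ddd'): parent n2 fail=1; on 'd' 1 → fail=2;  out {0}∪{4}={0,4}
  n6('abc'): parent n5 fail=0; on 'c' 0 → fail=0;  out ∅∪∅=∅
  n7('abcc'): parent n6 fail=0; on 'c' 0 → fail=0;  out {1}∪∅={1}

Scan:
[0] read 'd'  n0⇒n1
[1] read 'a'  n1⇒n4 ·f  → match P3@[1:1]
[2] read 'e'  n4⇒n8 ·f
[3] read 'c'  n8⇒n9  → match P2@[2:3]
[4] read 'a'  n9⇒n4 ·f  → match P3@[4:4]
[5] read 'a'  n4⇒n4 ·f  → match P3@[5:5]
[6] read 'a'  n4⇒n4 ·f  → match P3@[6:6]
[7] read 'a'  n4⇒n4 ·f  → match P3@[7:7]
[8] read 'e'  n4⇒n8 ·f
[9] read 'c'  n8⇒n9  → match P2@[8:9]
[10] read 'e'  n9⇒n8 ·f
[11] read 'c'  n8⇒n9  → match P2@[10:11]
[12] read 'b'  n9⇒n0 ·f
[13] read 'e'  n0⇒n8
[14] read 'c'  n8⇒n9  → match P2@[13:14]
[15] read 'd'  n9⇒n1 ·f
[16] read 'd'  n1⇒n2  → match P4@[15:16]
[17] read 'd'  n2⇒n3  → match P0@[15:17],P4@[16:17]
[18] read 'd'  n3⇒n3 ·f  → match P0@[16:18],P4@[17:18]
[19] read 'd'  n3⇒n3 ·f  → match P0@[17:19],P4@[18:19]

All matches (sorted): [[1,3],[3,2],[4,3],[5,3],[6,3],[7,3],[9,2],[11,2],[14,2],[16,4],[17,0],[17,4],[18,0],[18,4],[19,0],[19,4]]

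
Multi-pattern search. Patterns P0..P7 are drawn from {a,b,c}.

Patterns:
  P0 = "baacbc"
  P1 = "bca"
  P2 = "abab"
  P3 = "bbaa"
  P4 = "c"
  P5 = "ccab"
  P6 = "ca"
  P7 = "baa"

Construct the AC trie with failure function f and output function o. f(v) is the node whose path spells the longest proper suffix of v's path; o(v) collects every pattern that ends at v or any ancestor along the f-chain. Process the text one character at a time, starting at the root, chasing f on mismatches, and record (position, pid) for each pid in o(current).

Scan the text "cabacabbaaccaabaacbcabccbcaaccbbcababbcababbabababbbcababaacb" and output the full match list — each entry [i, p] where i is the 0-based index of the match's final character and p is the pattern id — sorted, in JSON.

Build:
Trie nodes:
  0='ε' goto a→9 b→1 c→16
  1='b' goto a→2 b→13 c→7
  2='ba' goto a→3
  3='baa' goto c→4  [P7 ends]
  4='baac' goto b→5
  5='baacb' goto c→6
  6='baacbc' goto ·  [P0 ends]
  7='bc' goto a→8
  8='bca' goto ·  [P1 ends]
  9='a' goto b→10
  10='ab' goto a→11
  11='aba' goto b→12
  12='abab' goto ·  [P2 ends]
  13='bb' goto a→14
  14='bba' goto a→15
  15='bbaa' goto ·  [P3 ends]
  16='c' goto a→20 c→17  [P4 ends]
  17='cc' goto a→18
  18='cca' goto b→19
  19='ccab' goto ·  [P5 ends]
  20='ca' goto ·  [P6 ends]

Failure links (BFS by depth):
  n1('b'): parent n0 fail=0; on 'b' 0 → fail=0;  out ∅∪∅=∅
  n9('a'): parent n0 fail=0; on 'a' 0 → fail=0;  out ∅∪∅=∅
  n16('c'): parent n0 fail=0; on 'c' 0 → fail=0;  out {4}∪∅={4}
  n2('ba'): parent n1 fail=0; on 'a' 0 → fail=9;  out ∅∪∅=∅
  n7('bc'): parent n1 fail=0; on 'c' 0 → fail=16;  out ∅∪{4}={4}
  n10('ab'): parent n9 fail=0; on 'b' 0 → fail=1;  out ∅∪∅=∅
  n13('bb'): parent n1 fail=0; on 'b' 0 → fail=1;  out ∅∪∅=∅
  n17('cc'): parent n16 fail=0; on 'c' 0 → fail=16;  out ∅∪{4}={4}
  n20('ca'): parent n16 fail=0; on 'a' 0 → fail=9;  out {6}∪∅={6}
  n3('baa'): parent n2 fail=9; on 'a' 9→0 → fail=9;  out {7}∪∅={7}
  n8('bca'): parent n7 fail=16; on 'a' 16 → fail=20;  out {1}∪{6}={1,6}
  n11('aba'): parent n10 fail=1; on 'a' 1 → fail=2;  out ∅∪∅=∅
  n14('bba'): parent n13 fail=1; on 'a' 1 → fail=2;  out ∅∪∅=∅
  n18('cca'): parent n17 fail=16; on 'a' 16 → fail=20;  out ∅∪{6}={6}
  n4('baac'): parent n3 fail=9; on 'c' 9→0 → fail=16;  out ∅∪{4}={4}
  n12('abab'): parent n11 fail=2; on 'b' 2→9 → fail=10;  out {2}∪∅={2}
  n15('bbaa'): parent n14 fail=2; on 'a' 2 → fail=3;  out {3}∪{7}={3,7}
  n19('ccab'): parent n18 fail=20; on 'b' 20→9 → fail=10;  out {5}∪∅={5}
  n5('baacb'): parent n4 fail=16; on 'b' 16→0 → fail=1;  out ∅∪∅=∅
  n6('baacbc'): parent n5 fail=1; on 'c' 1 → fail=7;  out {0}∪{4}={0,4}

Scan:
i=0 'c': node 0→16  → match P4@[0:0]
i=1 'a': node 16→20  → match P6@[0:1]
i=2 'b': node 20→10 (via fail)
i=3 'a': node 10→11
i=4 'c': node 11→16 (via fail)  → match P4@[4:4]
i=5 'a': node 16→20  → match P6@[4:5]
i=6 'b': node 20→10 (via fail)
i=7 'b': node 10→13 (via fail)
i=8 'a': node 13→14
i=9 'a': node 14→15  → match P3@[6:9],P7@[7:9]
i=10 'c': node 15→4 (via fail)  → match P4@[10:10]
i=11 'c': node 4→17 (via fail)  → match P4@[11:11]
i=12 'a': node 17→18  → match P6@[11:12]
i=13 'a': node 18→9 (via fail)
i=14 'b': node 9→10
i=15 'a': node 10→11
i=16 'a': node 11→3 (via fail)  → match P7@[14:16]
i=17 'c': node 3→4  → match P4@[17:17]
i=18 'b': node 4→5
i=19 'c': node 5→6  → match P0@[14:19],P4@[19:19]
i=20 'a': node 6→8 (via fail)  → match P1@[18:20],P6@[19:20]
i=21 'b': node 8→10 (via fail)
i=22 'c': node 10→7 (via fail)  → match P4@[22:22]
i=23 'c': node 7→17 (via fail)  → match P4@[23:23]
i=24 'b': node 17→1 (via fail)
i=25 'c': node 1→7  → match P4@[25:25]
i=26 'a': node 7→8  → match P1@[24:26],P6@[25:26]
i=27 'a': node 8→9 (via fail)
i=28 'c': node 9→16 (via fail)  → match P4@[28:28]
i=29 'c': node 16→17  → match P4@[29:29]
i=30 'b': node 17→1 (via fail)
i=31 'b': node 1→13
i=32 'c': node 13→7 (via fail)  → match P4@[32:32]
i=33 'a': node 7→8  → match P1@[31:33],P6@[32:33]
i=34 'b': node 8→10 (via fail)
i=35 'a': node 10→11
i=36 'b': node 11→12  → match P2@[33:36]
i=37 'b': node 12→13 (via fail)
i=38 'c': node 13→7 (via fail)  → match P4@[38:38]
i=39 'a': node 7→8  → match P1@[37:39],P6@[38:39]
i=40 'b': node 8→10 (via fail)
i=41 'a': node 10→11
i=42 'b': node 11→12  → match P2@[39:42]
i=43 'b': node 12→13 (via fail)
i=44 'a': node 13→14
i=45 'b': node 14→10 (via fail)
i=46 'a': node 10→11
i=47 'b': node 11→12  → match P2@[44:47]
i=48 'a': node 12→11 (via fail)
i=49 'b': node 11→12  → match P2@[46:49]
i=50 'b': node 12→13 (via fail)
i=51 'b': node 13→13 (via fail)
i=52 'c': node 13→7 (via fail)  → match P4@[52:52]
i=53 'a': node 7→8  → match P1@[51:53],P6@[52:53]
i=54 'b': node 8→10 (via fail)
i=55 'a': node 10→11
i=56 'b': node 11→12  → match P2@[53:56]
i=57 'a': node 12→11 (via fail)
i=58 'a': node 11→3 (via fail)  → match P7@[56:58]
i=59 'c': node 3→4  → match P4@[59:59]
i=60 'b': node 4→5

All matches (sorted): [[0,4],[1,6],[4,4],[5,6],[9,3],[9,7],[10,4],[11,4],[12,6],[16,7],[17,4],[19,0],[19,4],[20,1],[20,6],[22,4],[23,4],[25,4],[26,1],[26,6],[28,4],[29,4],[32,4],[33,1],[33,6],[36,2],[38,4],[39,1],[39,6],[42,2],[47,2],[49,2],[52,4],[53,1],[53,6],[56,2],[58,7],[59,4]]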